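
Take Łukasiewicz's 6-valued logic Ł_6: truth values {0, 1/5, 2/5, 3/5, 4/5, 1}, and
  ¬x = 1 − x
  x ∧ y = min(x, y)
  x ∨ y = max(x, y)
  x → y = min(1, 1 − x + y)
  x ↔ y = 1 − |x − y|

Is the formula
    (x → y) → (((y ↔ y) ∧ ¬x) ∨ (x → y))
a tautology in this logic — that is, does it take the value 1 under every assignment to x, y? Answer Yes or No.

At x = 3/5, y = 0, for instance:
x → y = 3/5 → 0 = 2/5
y ↔ y = 0 ↔ 0 = 1
¬x = ¬3/5 = 2/5
(y ↔ y) ∧ ¬x = 1 ∧ 2/5 = 2/5
((y ↔ y) ∧ ¬x) ∨ (x → y) = 2/5 ∨ 2/5 = 2/5
(x → y) → (((y ↔ y) ∧ ¬x) ∨ (x → y)) = 2/5 → 2/5 = 1
and checking the remaining 35 assignments likewise gives ≥ 1 in every case.

Yes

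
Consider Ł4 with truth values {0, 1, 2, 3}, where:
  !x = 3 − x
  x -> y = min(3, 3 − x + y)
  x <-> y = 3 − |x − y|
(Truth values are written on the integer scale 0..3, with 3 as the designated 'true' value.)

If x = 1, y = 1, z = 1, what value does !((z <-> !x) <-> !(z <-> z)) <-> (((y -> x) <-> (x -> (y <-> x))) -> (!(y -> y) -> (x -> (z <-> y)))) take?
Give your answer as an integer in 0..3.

2

!x = !1 = 2
z <-> !x = 1 <-> 2 = 2
z <-> z = 1 <-> 1 = 3
!(z <-> z) = !3 = 0
(z <-> !x) <-> !(z <-> z) = 2 <-> 0 = 1
!((z <-> !x) <-> !(z <-> z)) = !1 = 2
y -> x = 1 -> 1 = 3
y <-> x = 1 <-> 1 = 3
x -> (y <-> x) = 1 -> 3 = 3
(y -> x) <-> (x -> (y <-> x)) = 3 <-> 3 = 3
y -> y = 1 -> 1 = 3
!(y -> y) = !3 = 0
z <-> y = 1 <-> 1 = 3
x -> (z <-> y) = 1 -> 3 = 3
!(y -> y) -> (x -> (z <-> y)) = 0 -> 3 = 3
((y -> x) <-> (x -> (y <-> x))) -> (!(y -> y) -> (x -> (z <-> y))) = 3 -> 3 = 3
!((z <-> !x) <-> !(z <-> z)) <-> (((y -> x) <-> (x -> (y <-> x))) -> (!(y -> y) -> (x -> (z <-> y)))) = 2 <-> 3 = 2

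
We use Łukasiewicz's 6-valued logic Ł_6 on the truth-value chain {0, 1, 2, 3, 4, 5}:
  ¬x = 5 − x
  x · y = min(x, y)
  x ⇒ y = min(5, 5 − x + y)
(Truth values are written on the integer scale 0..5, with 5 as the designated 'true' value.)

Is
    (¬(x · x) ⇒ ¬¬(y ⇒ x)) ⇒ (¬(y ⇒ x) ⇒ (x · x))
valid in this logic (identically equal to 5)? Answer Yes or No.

Yes

At x = 3, y = 2, for instance:
x · x = 3 · 3 = 3
¬(x · x) = ¬3 = 2
y ⇒ x = 2 ⇒ 3 = 5
¬(y ⇒ x) = ¬5 = 0
¬¬(y ⇒ x) = ¬0 = 5
¬(x · x) ⇒ ¬¬(y ⇒ x) = 2 ⇒ 5 = 5
¬(y ⇒ x) ⇒ (x · x) = 0 ⇒ 3 = 5
(¬(x · x) ⇒ ¬¬(y ⇒ x)) ⇒ (¬(y ⇒ x) ⇒ (x · x)) = 5 ⇒ 5 = 5
and checking the remaining 35 assignments likewise gives ≥ 5 in every case.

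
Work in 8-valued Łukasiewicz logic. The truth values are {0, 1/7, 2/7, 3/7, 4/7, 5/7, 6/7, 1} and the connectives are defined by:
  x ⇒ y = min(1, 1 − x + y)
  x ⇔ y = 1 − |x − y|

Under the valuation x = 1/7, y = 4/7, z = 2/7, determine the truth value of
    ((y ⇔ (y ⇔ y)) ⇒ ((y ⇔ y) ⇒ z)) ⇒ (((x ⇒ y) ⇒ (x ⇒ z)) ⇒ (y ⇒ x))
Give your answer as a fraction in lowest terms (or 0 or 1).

6/7

y ⇔ y = 4/7 ⇔ 4/7 = 1
y ⇔ (y ⇔ y) = 4/7 ⇔ 1 = 4/7
y ⇔ y = 4/7 ⇔ 4/7 = 1
(y ⇔ y) ⇒ z = 1 ⇒ 2/7 = 2/7
(y ⇔ (y ⇔ y)) ⇒ ((y ⇔ y) ⇒ z) = 4/7 ⇒ 2/7 = 5/7
x ⇒ y = 1/7 ⇒ 4/7 = 1
x ⇒ z = 1/7 ⇒ 2/7 = 1
(x ⇒ y) ⇒ (x ⇒ z) = 1 ⇒ 1 = 1
y ⇒ x = 4/7 ⇒ 1/7 = 4/7
((x ⇒ y) ⇒ (x ⇒ z)) ⇒ (y ⇒ x) = 1 ⇒ 4/7 = 4/7
((y ⇔ (y ⇔ y)) ⇒ ((y ⇔ y) ⇒ z)) ⇒ (((x ⇒ y) ⇒ (x ⇒ z)) ⇒ (y ⇒ x)) = 5/7 ⇒ 4/7 = 6/7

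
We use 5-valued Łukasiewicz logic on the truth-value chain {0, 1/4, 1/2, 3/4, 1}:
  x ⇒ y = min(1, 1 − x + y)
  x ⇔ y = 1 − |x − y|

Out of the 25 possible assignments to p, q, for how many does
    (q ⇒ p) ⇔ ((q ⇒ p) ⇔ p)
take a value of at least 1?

7

value 1: 7 assignments (counts)
value 3/4: 7 assignments
value 1/2: 6 assignments
value 1/4: 3 assignments
value 0: 2 assignments
So 7 of the 25 assignments meet the threshold.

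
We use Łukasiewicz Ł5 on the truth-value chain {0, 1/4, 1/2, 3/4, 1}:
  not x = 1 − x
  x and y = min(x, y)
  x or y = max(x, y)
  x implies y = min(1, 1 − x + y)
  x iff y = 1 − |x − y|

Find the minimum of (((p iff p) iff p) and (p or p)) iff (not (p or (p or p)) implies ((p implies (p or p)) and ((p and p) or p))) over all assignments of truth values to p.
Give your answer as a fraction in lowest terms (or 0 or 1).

Take p = 1/2:
p iff p = 1/2 iff 1/2 = 1
(p iff p) iff p = 1 iff 1/2 = 1/2
p or p = 1/2 or 1/2 = 1/2
((p iff p) iff p) and (p or p) = 1/2 and 1/2 = 1/2
p or p = 1/2 or 1/2 = 1/2
p or (p or p) = 1/2 or 1/2 = 1/2
not (p or (p or p)) = not 1/2 = 1/2
p or p = 1/2 or 1/2 = 1/2
p implies (p or p) = 1/2 implies 1/2 = 1
p and p = 1/2 and 1/2 = 1/2
(p and p) or p = 1/2 or 1/2 = 1/2
(p implies (p or p)) and ((p and p) or p) = 1 and 1/2 = 1/2
not (p or (p or p)) implies ((p implies (p or p)) and ((p and p) or p)) = 1/2 implies 1/2 = 1
(((p iff p) iff p) and (p or p)) iff (not (p or (p or p)) implies ((p implies (p or p)) and ((p and p) or p))) = 1/2 iff 1 = 1/2
No assignment yields a value below 1/2, so this is the minimum.

1/2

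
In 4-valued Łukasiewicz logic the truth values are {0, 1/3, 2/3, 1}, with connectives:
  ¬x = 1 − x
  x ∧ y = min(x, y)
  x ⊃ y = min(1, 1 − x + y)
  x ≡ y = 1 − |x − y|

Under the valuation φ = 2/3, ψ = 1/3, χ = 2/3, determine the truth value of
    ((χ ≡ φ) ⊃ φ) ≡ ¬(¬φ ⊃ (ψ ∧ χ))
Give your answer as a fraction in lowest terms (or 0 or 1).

1/3

χ ≡ φ = 2/3 ≡ 2/3 = 1
(χ ≡ φ) ⊃ φ = 1 ⊃ 2/3 = 2/3
¬φ = ¬2/3 = 1/3
ψ ∧ χ = 1/3 ∧ 2/3 = 1/3
¬φ ⊃ (ψ ∧ χ) = 1/3 ⊃ 1/3 = 1
¬(¬φ ⊃ (ψ ∧ χ)) = ¬1 = 0
((χ ≡ φ) ⊃ φ) ≡ ¬(¬φ ⊃ (ψ ∧ χ)) = 2/3 ≡ 0 = 1/3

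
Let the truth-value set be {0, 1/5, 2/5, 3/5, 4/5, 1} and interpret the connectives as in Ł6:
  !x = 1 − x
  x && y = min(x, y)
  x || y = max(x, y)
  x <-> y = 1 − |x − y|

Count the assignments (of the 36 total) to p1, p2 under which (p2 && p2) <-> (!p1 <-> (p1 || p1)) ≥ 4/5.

16

value 1: 6 assignments (counts)
value 4/5: 10 assignments (counts)
value 3/5: 8 assignments
value 2/5: 6 assignments
value 1/5: 4 assignments
value 0: 2 assignments
So 16 of the 36 assignments meet the threshold.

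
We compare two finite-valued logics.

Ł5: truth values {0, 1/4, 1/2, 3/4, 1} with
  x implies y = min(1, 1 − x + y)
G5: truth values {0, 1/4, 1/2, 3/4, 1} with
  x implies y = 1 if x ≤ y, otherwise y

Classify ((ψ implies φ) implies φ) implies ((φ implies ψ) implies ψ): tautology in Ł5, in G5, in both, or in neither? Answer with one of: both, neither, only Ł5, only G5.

only Ł5

In Ł5: every assignment gives 1 — tautology.
In G5: at φ = 0, ψ = 1/4 the value is 1/4 — not a tautology.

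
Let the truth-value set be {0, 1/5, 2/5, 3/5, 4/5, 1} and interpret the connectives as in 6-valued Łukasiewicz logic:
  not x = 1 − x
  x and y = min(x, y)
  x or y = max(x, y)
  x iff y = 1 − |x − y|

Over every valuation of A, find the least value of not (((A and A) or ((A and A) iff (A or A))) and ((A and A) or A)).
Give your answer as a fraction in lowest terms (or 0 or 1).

0

Take A = 1:
A and A = 1 and 1 = 1
A and A = 1 and 1 = 1
A or A = 1 or 1 = 1
(A and A) iff (A or A) = 1 iff 1 = 1
(A and A) or ((A and A) iff (A or A)) = 1 or 1 = 1
A and A = 1 and 1 = 1
(A and A) or A = 1 or 1 = 1
((A and A) or ((A and A) iff (A or A))) and ((A and A) or A) = 1 and 1 = 1
not (((A and A) or ((A and A) iff (A or A))) and ((A and A) or A)) = not 1 = 0
No assignment yields a value below 0, so this is the minimum.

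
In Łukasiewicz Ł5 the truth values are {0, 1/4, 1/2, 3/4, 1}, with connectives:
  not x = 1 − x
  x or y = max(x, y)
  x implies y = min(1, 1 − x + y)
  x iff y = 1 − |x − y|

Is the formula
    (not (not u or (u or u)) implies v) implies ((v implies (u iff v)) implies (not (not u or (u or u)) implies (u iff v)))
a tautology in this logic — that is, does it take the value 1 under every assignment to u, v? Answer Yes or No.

Yes

At u = 1/2, v = 1, for instance:
not u = not 1/2 = 1/2
u or u = 1/2 or 1/2 = 1/2
not u or (u or u) = 1/2 or 1/2 = 1/2
not (not u or (u or u)) = not 1/2 = 1/2
not (not u or (u or u)) implies v = 1/2 implies 1 = 1
u iff v = 1/2 iff 1 = 1/2
v implies (u iff v) = 1 implies 1/2 = 1/2
not (not u or (u or u)) implies (u iff v) = 1/2 implies 1/2 = 1
(v implies (u iff v)) implies (not (not u or (u or u)) implies (u iff v)) = 1/2 implies 1 = 1
(not (not u or (u or u)) implies v) implies ((v implies (u iff v)) implies (not (not u or (u or u)) implies (u iff v))) = 1 implies 1 = 1
and checking the remaining 24 assignments likewise gives ≥ 1 in every case.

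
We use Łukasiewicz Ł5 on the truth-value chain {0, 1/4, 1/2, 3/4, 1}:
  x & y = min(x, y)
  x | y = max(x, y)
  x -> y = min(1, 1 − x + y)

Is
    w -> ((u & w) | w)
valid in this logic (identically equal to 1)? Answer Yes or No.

Yes

At u = 1/4, w = 1, for instance:
u & w = 1/4 & 1 = 1/4
(u & w) | w = 1/4 | 1 = 1
w -> ((u & w) | w) = 1 -> 1 = 1
and checking the remaining 24 assignments likewise gives ≥ 1 in every case.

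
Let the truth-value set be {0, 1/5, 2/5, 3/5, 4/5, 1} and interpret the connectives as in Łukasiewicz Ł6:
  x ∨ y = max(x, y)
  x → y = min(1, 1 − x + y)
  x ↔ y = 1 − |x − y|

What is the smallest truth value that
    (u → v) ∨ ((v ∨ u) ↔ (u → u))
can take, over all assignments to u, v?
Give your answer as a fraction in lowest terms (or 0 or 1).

Take u = 2/5, v = 0:
u → v = 2/5 → 0 = 3/5
v ∨ u = 0 ∨ 2/5 = 2/5
u → u = 2/5 → 2/5 = 1
(v ∨ u) ↔ (u → u) = 2/5 ↔ 1 = 2/5
(u → v) ∨ ((v ∨ u) ↔ (u → u)) = 3/5 ∨ 2/5 = 3/5
No assignment yields a value below 3/5, so this is the minimum.

3/5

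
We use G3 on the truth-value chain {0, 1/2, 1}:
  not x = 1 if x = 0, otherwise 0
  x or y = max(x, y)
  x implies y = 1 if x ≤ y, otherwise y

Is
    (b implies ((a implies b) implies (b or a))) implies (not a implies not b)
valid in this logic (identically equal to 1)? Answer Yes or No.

Counterexample: take a = 0, b = 1/2.
a implies b = 0 implies 1/2 = 1
b or a = 1/2 or 0 = 1/2
(a implies b) implies (b or a) = 1 implies 1/2 = 1/2
b implies ((a implies b) implies (b or a)) = 1/2 implies 1/2 = 1
not a = not 0 = 1
not b = not 1/2 = 0
not a implies not b = 1 implies 0 = 0
(b implies ((a implies b) implies (b or a))) implies (not a implies not b) = 1 implies 0 = 0
This gives 0 ≠ 1.

No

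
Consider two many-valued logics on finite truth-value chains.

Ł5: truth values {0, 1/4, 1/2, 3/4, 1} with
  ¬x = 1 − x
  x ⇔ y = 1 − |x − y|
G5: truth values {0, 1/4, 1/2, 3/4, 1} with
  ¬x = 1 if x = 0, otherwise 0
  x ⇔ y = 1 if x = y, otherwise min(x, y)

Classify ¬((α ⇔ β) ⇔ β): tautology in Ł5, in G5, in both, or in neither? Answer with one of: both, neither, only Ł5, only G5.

neither

In Ł5: at α = 0, β = 1/4 the value is 1/2 — not a tautology.
In G5: at α = 1/4, β = 0 the value is 0 — not a tautology.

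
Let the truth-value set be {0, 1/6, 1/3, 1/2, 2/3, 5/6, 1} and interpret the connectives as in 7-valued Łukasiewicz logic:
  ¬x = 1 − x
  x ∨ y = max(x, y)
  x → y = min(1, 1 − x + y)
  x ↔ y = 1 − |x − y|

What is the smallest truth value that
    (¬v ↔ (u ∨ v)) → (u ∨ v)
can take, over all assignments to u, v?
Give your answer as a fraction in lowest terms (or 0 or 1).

1/2

Take u = 0, v = 1/2:
¬v = ¬1/2 = 1/2
u ∨ v = 0 ∨ 1/2 = 1/2
¬v ↔ (u ∨ v) = 1/2 ↔ 1/2 = 1
u ∨ v = 0 ∨ 1/2 = 1/2
(¬v ↔ (u ∨ v)) → (u ∨ v) = 1 → 1/2 = 1/2
No assignment yields a value below 1/2, so this is the minimum.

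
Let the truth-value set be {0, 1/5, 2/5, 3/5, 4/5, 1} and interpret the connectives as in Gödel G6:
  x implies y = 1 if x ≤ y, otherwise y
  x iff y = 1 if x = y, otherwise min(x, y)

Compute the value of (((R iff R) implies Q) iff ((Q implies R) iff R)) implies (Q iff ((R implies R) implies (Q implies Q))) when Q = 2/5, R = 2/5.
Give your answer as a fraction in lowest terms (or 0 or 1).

R iff R = 2/5 iff 2/5 = 1
(R iff R) implies Q = 1 implies 2/5 = 2/5
Q implies R = 2/5 implies 2/5 = 1
(Q implies R) iff R = 1 iff 2/5 = 2/5
((R iff R) implies Q) iff ((Q implies R) iff R) = 2/5 iff 2/5 = 1
R implies R = 2/5 implies 2/5 = 1
Q implies Q = 2/5 implies 2/5 = 1
(R implies R) implies (Q implies Q) = 1 implies 1 = 1
Q iff ((R implies R) implies (Q implies Q)) = 2/5 iff 1 = 2/5
(((R iff R) implies Q) iff ((Q implies R) iff R)) implies (Q iff ((R implies R) implies (Q implies Q))) = 1 implies 2/5 = 2/5

2/5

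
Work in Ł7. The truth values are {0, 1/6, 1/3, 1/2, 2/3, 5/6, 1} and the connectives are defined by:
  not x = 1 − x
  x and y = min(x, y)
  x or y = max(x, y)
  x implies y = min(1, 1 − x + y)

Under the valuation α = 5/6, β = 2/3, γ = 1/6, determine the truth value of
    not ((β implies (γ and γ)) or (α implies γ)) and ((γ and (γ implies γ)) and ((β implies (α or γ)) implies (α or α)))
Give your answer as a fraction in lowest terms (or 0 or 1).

γ and γ = 1/6 and 1/6 = 1/6
β implies (γ and γ) = 2/3 implies 1/6 = 1/2
α implies γ = 5/6 implies 1/6 = 1/3
(β implies (γ and γ)) or (α implies γ) = 1/2 or 1/3 = 1/2
not ((β implies (γ and γ)) or (α implies γ)) = not 1/2 = 1/2
γ implies γ = 1/6 implies 1/6 = 1
γ and (γ implies γ) = 1/6 and 1 = 1/6
α or γ = 5/6 or 1/6 = 5/6
β implies (α or γ) = 2/3 implies 5/6 = 1
α or α = 5/6 or 5/6 = 5/6
(β implies (α or γ)) implies (α or α) = 1 implies 5/6 = 5/6
(γ and (γ implies γ)) and ((β implies (α or γ)) implies (α or α)) = 1/6 and 5/6 = 1/6
not ((β implies (γ and γ)) or (α implies γ)) and ((γ and (γ implies γ)) and ((β implies (α or γ)) implies (α or α))) = 1/2 and 1/6 = 1/6

1/6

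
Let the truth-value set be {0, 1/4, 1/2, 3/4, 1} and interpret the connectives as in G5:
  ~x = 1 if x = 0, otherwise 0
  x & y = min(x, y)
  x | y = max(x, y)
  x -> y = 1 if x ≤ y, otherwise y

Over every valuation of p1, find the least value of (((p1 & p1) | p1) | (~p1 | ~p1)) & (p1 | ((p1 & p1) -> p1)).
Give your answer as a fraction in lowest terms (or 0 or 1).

1/4

Take p1 = 1/4:
p1 & p1 = 1/4 & 1/4 = 1/4
(p1 & p1) | p1 = 1/4 | 1/4 = 1/4
~p1 = ~1/4 = 0
~p1 = ~1/4 = 0
~p1 | ~p1 = 0 | 0 = 0
((p1 & p1) | p1) | (~p1 | ~p1) = 1/4 | 0 = 1/4
p1 & p1 = 1/4 & 1/4 = 1/4
(p1 & p1) -> p1 = 1/4 -> 1/4 = 1
p1 | ((p1 & p1) -> p1) = 1/4 | 1 = 1
(((p1 & p1) | p1) | (~p1 | ~p1)) & (p1 | ((p1 & p1) -> p1)) = 1/4 & 1 = 1/4
No assignment yields a value below 1/4, so this is the minimum.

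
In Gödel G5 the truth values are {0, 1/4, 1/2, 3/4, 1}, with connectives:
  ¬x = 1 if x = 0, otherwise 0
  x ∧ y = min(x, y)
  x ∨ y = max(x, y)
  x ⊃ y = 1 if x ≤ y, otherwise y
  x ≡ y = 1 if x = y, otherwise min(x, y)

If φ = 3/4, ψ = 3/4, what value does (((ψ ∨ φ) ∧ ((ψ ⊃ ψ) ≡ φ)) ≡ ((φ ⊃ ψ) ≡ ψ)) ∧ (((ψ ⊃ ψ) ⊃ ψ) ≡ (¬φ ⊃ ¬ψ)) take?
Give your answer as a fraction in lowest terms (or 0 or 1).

3/4

ψ ∨ φ = 3/4 ∨ 3/4 = 3/4
ψ ⊃ ψ = 3/4 ⊃ 3/4 = 1
(ψ ⊃ ψ) ≡ φ = 1 ≡ 3/4 = 3/4
(ψ ∨ φ) ∧ ((ψ ⊃ ψ) ≡ φ) = 3/4 ∧ 3/4 = 3/4
φ ⊃ ψ = 3/4 ⊃ 3/4 = 1
(φ ⊃ ψ) ≡ ψ = 1 ≡ 3/4 = 3/4
((ψ ∨ φ) ∧ ((ψ ⊃ ψ) ≡ φ)) ≡ ((φ ⊃ ψ) ≡ ψ) = 3/4 ≡ 3/4 = 1
ψ ⊃ ψ = 3/4 ⊃ 3/4 = 1
(ψ ⊃ ψ) ⊃ ψ = 1 ⊃ 3/4 = 3/4
¬φ = ¬3/4 = 0
¬ψ = ¬3/4 = 0
¬φ ⊃ ¬ψ = 0 ⊃ 0 = 1
((ψ ⊃ ψ) ⊃ ψ) ≡ (¬φ ⊃ ¬ψ) = 3/4 ≡ 1 = 3/4
(((ψ ∨ φ) ∧ ((ψ ⊃ ψ) ≡ φ)) ≡ ((φ ⊃ ψ) ≡ ψ)) ∧ (((ψ ⊃ ψ) ⊃ ψ) ≡ (¬φ ⊃ ¬ψ)) = 1 ∧ 3/4 = 3/4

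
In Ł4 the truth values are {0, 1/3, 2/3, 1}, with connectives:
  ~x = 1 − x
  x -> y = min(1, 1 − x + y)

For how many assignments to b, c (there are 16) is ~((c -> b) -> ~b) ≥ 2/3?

7

b = 0, c = 0 ↦ 0  <
b = 0, c = 1/3 ↦ 0  <
b = 0, c = 2/3 ↦ 0  <
b = 0, c = 1 ↦ 0  <
b = 1/3, c = 0 ↦ 1/3  <
b = 1/3, c = 1/3 ↦ 1/3  <
b = 1/3, c = 2/3 ↦ 0  <
b = 1/3, c = 1 ↦ 0  <
b = 2/3, c = 0 ↦ 2/3  ≥
b = 2/3, c = 1/3 ↦ 2/3  ≥
b = 2/3, c = 2/3 ↦ 2/3  ≥
b = 2/3, c = 1 ↦ 1/3  <
b = 1, c = 0 ↦ 1  ≥
b = 1, c = 1/3 ↦ 1  ≥
b = 1, c = 2/3 ↦ 1  ≥
b = 1, c = 1 ↦ 1  ≥
So 7 of the 16 assignments meet the threshold.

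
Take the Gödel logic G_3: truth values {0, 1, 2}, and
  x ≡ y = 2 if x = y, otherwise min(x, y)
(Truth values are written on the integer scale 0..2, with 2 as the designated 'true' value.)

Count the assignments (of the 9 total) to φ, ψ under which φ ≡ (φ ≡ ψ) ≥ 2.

φ = 0, ψ = 0 ↦ 0  <
φ = 0, ψ = 1 ↦ 2  ≥
φ = 0, ψ = 2 ↦ 2  ≥
φ = 1, ψ = 0 ↦ 0  <
φ = 1, ψ = 1 ↦ 1  <
φ = 1, ψ = 2 ↦ 2  ≥
φ = 2, ψ = 0 ↦ 0  <
φ = 2, ψ = 1 ↦ 1  <
φ = 2, ψ = 2 ↦ 2  ≥
So 4 of the 9 assignments meet the threshold.

4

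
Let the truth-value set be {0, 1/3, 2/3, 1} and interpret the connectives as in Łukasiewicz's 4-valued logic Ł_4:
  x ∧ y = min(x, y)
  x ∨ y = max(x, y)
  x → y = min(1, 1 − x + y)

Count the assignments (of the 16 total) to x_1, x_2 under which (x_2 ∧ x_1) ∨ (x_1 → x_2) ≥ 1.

x_1 = 0, x_2 = 0 ↦ 1  ≥
x_1 = 0, x_2 = 1/3 ↦ 1  ≥
x_1 = 0, x_2 = 2/3 ↦ 1  ≥
x_1 = 0, x_2 = 1 ↦ 1  ≥
x_1 = 1/3, x_2 = 0 ↦ 2/3  <
x_1 = 1/3, x_2 = 1/3 ↦ 1  ≥
x_1 = 1/3, x_2 = 2/3 ↦ 1  ≥
x_1 = 1/3, x_2 = 1 ↦ 1  ≥
x_1 = 2/3, x_2 = 0 ↦ 1/3  <
x_1 = 2/3, x_2 = 1/3 ↦ 2/3  <
x_1 = 2/3, x_2 = 2/3 ↦ 1  ≥
x_1 = 2/3, x_2 = 1 ↦ 1  ≥
x_1 = 1, x_2 = 0 ↦ 0  <
x_1 = 1, x_2 = 1/3 ↦ 1/3  <
x_1 = 1, x_2 = 2/3 ↦ 2/3  <
x_1 = 1, x_2 = 1 ↦ 1  ≥
So 10 of the 16 assignments meet the threshold.

10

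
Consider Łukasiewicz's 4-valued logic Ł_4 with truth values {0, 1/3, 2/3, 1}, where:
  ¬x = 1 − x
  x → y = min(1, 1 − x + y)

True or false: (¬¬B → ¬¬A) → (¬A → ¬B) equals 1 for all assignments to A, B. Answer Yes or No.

Yes

A = 0, B = 0 ↦ 1
A = 0, B = 1/3 ↦ 1
A = 0, B = 2/3 ↦ 1
A = 0, B = 1 ↦ 1
A = 1/3, B = 0 ↦ 1
A = 1/3, B = 1/3 ↦ 1
A = 1/3, B = 2/3 ↦ 1
A = 1/3, B = 1 ↦ 1
A = 2/3, B = 0 ↦ 1
A = 2/3, B = 1/3 ↦ 1
A = 2/3, B = 2/3 ↦ 1
A = 2/3, B = 1 ↦ 1
A = 1, B = 0 ↦ 1
A = 1, B = 1/3 ↦ 1
A = 1, B = 2/3 ↦ 1
A = 1, B = 1 ↦ 1
Every assignment gives a value ≥ 1.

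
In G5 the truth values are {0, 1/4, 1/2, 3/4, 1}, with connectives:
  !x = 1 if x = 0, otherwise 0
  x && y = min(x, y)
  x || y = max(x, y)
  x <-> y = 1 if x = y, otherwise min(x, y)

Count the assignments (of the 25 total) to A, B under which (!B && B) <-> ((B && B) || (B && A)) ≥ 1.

value 1: 5 assignments (counts)
value 0: 20 assignments
So 5 of the 25 assignments meet the threshold.

5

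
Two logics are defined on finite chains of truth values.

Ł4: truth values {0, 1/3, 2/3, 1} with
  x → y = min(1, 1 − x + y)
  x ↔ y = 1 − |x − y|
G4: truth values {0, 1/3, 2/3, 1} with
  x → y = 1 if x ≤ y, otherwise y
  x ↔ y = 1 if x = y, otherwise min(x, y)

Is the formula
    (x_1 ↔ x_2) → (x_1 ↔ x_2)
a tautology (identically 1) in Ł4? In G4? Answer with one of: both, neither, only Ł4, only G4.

In Ł4: every assignment gives 1 — tautology.
In G4: every assignment gives 1 — tautology.

both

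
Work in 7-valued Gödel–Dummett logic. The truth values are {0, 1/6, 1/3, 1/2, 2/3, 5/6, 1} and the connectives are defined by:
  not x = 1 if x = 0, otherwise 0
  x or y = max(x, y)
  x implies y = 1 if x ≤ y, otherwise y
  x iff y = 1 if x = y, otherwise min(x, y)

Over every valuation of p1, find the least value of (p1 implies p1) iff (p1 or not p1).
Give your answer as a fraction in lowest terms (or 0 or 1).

1/6

Take p1 = 1/6:
p1 implies p1 = 1/6 implies 1/6 = 1
not p1 = not 1/6 = 0
p1 or not p1 = 1/6 or 0 = 1/6
(p1 implies p1) iff (p1 or not p1) = 1 iff 1/6 = 1/6
No assignment yields a value below 1/6, so this is the minimum.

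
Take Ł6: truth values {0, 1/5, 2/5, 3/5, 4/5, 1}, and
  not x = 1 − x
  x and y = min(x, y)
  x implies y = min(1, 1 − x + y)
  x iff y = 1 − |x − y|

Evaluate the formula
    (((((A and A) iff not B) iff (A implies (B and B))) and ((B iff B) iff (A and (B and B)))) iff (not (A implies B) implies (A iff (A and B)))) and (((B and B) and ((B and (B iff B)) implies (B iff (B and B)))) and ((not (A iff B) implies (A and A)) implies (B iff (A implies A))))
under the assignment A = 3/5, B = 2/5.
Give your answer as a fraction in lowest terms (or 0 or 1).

2/5

A and A = 3/5 and 3/5 = 3/5
not B = not 2/5 = 3/5
(A and A) iff not B = 3/5 iff 3/5 = 1
B and B = 2/5 and 2/5 = 2/5
A implies (B and B) = 3/5 implies 2/5 = 4/5
((A and A) iff not B) iff (A implies (B and B)) = 1 iff 4/5 = 4/5
B iff B = 2/5 iff 2/5 = 1
B and B = 2/5 and 2/5 = 2/5
A and (B and B) = 3/5 and 2/5 = 2/5
(B iff B) iff (A and (B and B)) = 1 iff 2/5 = 2/5
(((A and A) iff not B) iff (A implies (B and B))) and ((B iff B) iff (A and (B and B))) = 4/5 and 2/5 = 2/5
A implies B = 3/5 implies 2/5 = 4/5
not (A implies B) = not 4/5 = 1/5
A and B = 3/5 and 2/5 = 2/5
A iff (A and B) = 3/5 iff 2/5 = 4/5
not (A implies B) implies (A iff (A and B)) = 1/5 implies 4/5 = 1
((((A and A) iff not B) iff (A implies (B and B))) and ((B iff B) iff (A and (B and B)))) iff (not (A implies B) implies (A iff (A and B))) = 2/5 iff 1 = 2/5
B and B = 2/5 and 2/5 = 2/5
B iff B = 2/5 iff 2/5 = 1
B and (B iff B) = 2/5 and 1 = 2/5
B and B = 2/5 and 2/5 = 2/5
B iff (B and B) = 2/5 iff 2/5 = 1
(B and (B iff B)) implies (B iff (B and B)) = 2/5 implies 1 = 1
(B and B) and ((B and (B iff B)) implies (B iff (B and B))) = 2/5 and 1 = 2/5
A iff B = 3/5 iff 2/5 = 4/5
not (A iff B) = not 4/5 = 1/5
A and A = 3/5 and 3/5 = 3/5
not (A iff B) implies (A and A) = 1/5 implies 3/5 = 1
A implies A = 3/5 implies 3/5 = 1
B iff (A implies A) = 2/5 iff 1 = 2/5
(not (A iff B) implies (A and A)) implies (B iff (A implies A)) = 1 implies 2/5 = 2/5
((B and B) and ((B and (B iff B)) implies (B iff (B and B)))) and ((not (A iff B) implies (A and A)) implies (B iff (A implies A))) = 2/5 and 2/5 = 2/5
(((((A and A) iff not B) iff (A implies (B and B))) and ((B iff B) iff (A and (B and B)))) iff (not (A implies B) implies (A iff (A and B)))) and (((B and B) and ((B and (B iff B)) implies (B iff (B and B)))) and ((not (A iff B) implies (A and A)) implies (B iff (A implies A)))) = 2/5 and 2/5 = 2/5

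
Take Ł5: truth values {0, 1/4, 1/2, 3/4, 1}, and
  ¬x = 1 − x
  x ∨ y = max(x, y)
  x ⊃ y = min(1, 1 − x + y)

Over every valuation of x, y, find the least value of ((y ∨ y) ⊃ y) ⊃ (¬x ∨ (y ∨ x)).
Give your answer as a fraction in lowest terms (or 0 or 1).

Take x = 1/2, y = 0:
y ∨ y = 0 ∨ 0 = 0
(y ∨ y) ⊃ y = 0 ⊃ 0 = 1
¬x = ¬1/2 = 1/2
y ∨ x = 0 ∨ 1/2 = 1/2
¬x ∨ (y ∨ x) = 1/2 ∨ 1/2 = 1/2
((y ∨ y) ⊃ y) ⊃ (¬x ∨ (y ∨ x)) = 1 ⊃ 1/2 = 1/2
No assignment yields a value below 1/2, so this is the minimum.

1/2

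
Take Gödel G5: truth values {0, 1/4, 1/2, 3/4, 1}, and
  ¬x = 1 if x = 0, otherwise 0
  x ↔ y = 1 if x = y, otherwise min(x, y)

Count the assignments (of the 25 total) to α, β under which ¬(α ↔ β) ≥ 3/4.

8

value 1: 8 assignments (counts)
value 0: 17 assignments
So 8 of the 25 assignments meet the threshold.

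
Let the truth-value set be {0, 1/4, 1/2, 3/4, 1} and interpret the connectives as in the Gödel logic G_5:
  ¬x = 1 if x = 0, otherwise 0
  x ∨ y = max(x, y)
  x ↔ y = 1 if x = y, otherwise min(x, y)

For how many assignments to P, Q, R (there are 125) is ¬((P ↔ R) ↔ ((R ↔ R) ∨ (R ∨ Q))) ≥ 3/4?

40

value 1: 40 assignments (counts)
value 0: 85 assignments
So 40 of the 125 assignments meet the threshold.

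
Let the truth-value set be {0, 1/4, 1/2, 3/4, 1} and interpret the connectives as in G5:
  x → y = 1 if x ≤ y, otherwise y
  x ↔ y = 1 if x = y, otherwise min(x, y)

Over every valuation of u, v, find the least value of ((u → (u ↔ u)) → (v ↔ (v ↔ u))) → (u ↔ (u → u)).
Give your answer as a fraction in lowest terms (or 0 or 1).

Take u = 1/4, v = 0:
u ↔ u = 1/4 ↔ 1/4 = 1
u → (u ↔ u) = 1/4 → 1 = 1
v ↔ u = 0 ↔ 1/4 = 0
v ↔ (v ↔ u) = 0 ↔ 0 = 1
(u → (u ↔ u)) → (v ↔ (v ↔ u)) = 1 → 1 = 1
u → u = 1/4 → 1/4 = 1
u ↔ (u → u) = 1/4 ↔ 1 = 1/4
((u → (u ↔ u)) → (v ↔ (v ↔ u))) → (u ↔ (u → u)) = 1 → 1/4 = 1/4
No assignment yields a value below 1/4, so this is the minimum.

1/4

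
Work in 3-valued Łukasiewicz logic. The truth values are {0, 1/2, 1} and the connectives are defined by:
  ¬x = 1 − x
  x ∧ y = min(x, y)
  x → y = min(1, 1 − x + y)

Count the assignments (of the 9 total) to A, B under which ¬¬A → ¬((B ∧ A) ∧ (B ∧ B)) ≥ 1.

A = 0, B = 0 ↦ 1  ≥
A = 0, B = 1/2 ↦ 1  ≥
A = 0, B = 1 ↦ 1  ≥
A = 1/2, B = 0 ↦ 1  ≥
A = 1/2, B = 1/2 ↦ 1  ≥
A = 1/2, B = 1 ↦ 1  ≥
A = 1, B = 0 ↦ 1  ≥
A = 1, B = 1/2 ↦ 1/2  <
A = 1, B = 1 ↦ 0  <
So 7 of the 9 assignments meet the threshold.

7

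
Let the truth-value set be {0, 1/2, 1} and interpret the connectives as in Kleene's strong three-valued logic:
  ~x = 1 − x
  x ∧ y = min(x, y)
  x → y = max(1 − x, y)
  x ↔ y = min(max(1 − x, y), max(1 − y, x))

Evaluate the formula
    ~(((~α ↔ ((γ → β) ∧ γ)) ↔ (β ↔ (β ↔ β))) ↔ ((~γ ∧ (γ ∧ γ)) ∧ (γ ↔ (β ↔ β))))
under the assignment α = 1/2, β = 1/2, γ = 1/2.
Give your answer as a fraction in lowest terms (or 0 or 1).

~α = ~1/2 = 1/2
γ → β = 1/2 → 1/2 = 1/2
(γ → β) ∧ γ = 1/2 ∧ 1/2 = 1/2
~α ↔ ((γ → β) ∧ γ) = 1/2 ↔ 1/2 = 1/2
β ↔ β = 1/2 ↔ 1/2 = 1/2
β ↔ (β ↔ β) = 1/2 ↔ 1/2 = 1/2
(~α ↔ ((γ → β) ∧ γ)) ↔ (β ↔ (β ↔ β)) = 1/2 ↔ 1/2 = 1/2
~γ = ~1/2 = 1/2
γ ∧ γ = 1/2 ∧ 1/2 = 1/2
~γ ∧ (γ ∧ γ) = 1/2 ∧ 1/2 = 1/2
β ↔ β = 1/2 ↔ 1/2 = 1/2
γ ↔ (β ↔ β) = 1/2 ↔ 1/2 = 1/2
(~γ ∧ (γ ∧ γ)) ∧ (γ ↔ (β ↔ β)) = 1/2 ∧ 1/2 = 1/2
((~α ↔ ((γ → β) ∧ γ)) ↔ (β ↔ (β ↔ β))) ↔ ((~γ ∧ (γ ∧ γ)) ∧ (γ ↔ (β ↔ β))) = 1/2 ↔ 1/2 = 1/2
~(((~α ↔ ((γ → β) ∧ γ)) ↔ (β ↔ (β ↔ β))) ↔ ((~γ ∧ (γ ∧ γ)) ∧ (γ ↔ (β ↔ β)))) = ~1/2 = 1/2

1/2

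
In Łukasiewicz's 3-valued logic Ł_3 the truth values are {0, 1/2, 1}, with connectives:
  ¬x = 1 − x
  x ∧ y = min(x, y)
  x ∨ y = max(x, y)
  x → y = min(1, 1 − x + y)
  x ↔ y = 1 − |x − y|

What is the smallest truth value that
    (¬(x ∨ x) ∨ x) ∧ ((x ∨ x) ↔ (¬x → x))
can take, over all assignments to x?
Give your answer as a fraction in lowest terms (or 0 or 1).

Take x = 1/2:
x ∨ x = 1/2 ∨ 1/2 = 1/2
¬(x ∨ x) = ¬1/2 = 1/2
¬(x ∨ x) ∨ x = 1/2 ∨ 1/2 = 1/2
x ∨ x = 1/2 ∨ 1/2 = 1/2
¬x = ¬1/2 = 1/2
¬x → x = 1/2 → 1/2 = 1
(x ∨ x) ↔ (¬x → x) = 1/2 ↔ 1 = 1/2
(¬(x ∨ x) ∨ x) ∧ ((x ∨ x) ↔ (¬x → x)) = 1/2 ∧ 1/2 = 1/2
No assignment yields a value below 1/2, so this is the minimum.

1/2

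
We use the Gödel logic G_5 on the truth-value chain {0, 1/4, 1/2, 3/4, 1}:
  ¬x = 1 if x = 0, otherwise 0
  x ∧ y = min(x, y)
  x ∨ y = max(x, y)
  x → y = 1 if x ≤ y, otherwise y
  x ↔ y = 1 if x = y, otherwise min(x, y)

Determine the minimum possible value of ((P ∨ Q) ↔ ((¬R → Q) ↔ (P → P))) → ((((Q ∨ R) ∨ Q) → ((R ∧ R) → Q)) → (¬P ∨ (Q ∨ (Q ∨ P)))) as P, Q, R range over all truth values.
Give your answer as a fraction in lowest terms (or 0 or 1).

1/4

Take P = 1/4, Q = 1/4, R = 0:
P ∨ Q = 1/4 ∨ 1/4 = 1/4
¬R = ¬0 = 1
¬R → Q = 1 → 1/4 = 1/4
P → P = 1/4 → 1/4 = 1
(¬R → Q) ↔ (P → P) = 1/4 ↔ 1 = 1/4
(P ∨ Q) ↔ ((¬R → Q) ↔ (P → P)) = 1/4 ↔ 1/4 = 1
Q ∨ R = 1/4 ∨ 0 = 1/4
(Q ∨ R) ∨ Q = 1/4 ∨ 1/4 = 1/4
R ∧ R = 0 ∧ 0 = 0
(R ∧ R) → Q = 0 → 1/4 = 1
((Q ∨ R) ∨ Q) → ((R ∧ R) → Q) = 1/4 → 1 = 1
¬P = ¬1/4 = 0
Q ∨ P = 1/4 ∨ 1/4 = 1/4
Q ∨ (Q ∨ P) = 1/4 ∨ 1/4 = 1/4
¬P ∨ (Q ∨ (Q ∨ P)) = 0 ∨ 1/4 = 1/4
(((Q ∨ R) ∨ Q) → ((R ∧ R) → Q)) → (¬P ∨ (Q ∨ (Q ∨ P))) = 1 → 1/4 = 1/4
((P ∨ Q) ↔ ((¬R → Q) ↔ (P → P))) → ((((Q ∨ R) ∨ Q) → ((R ∧ R) → Q)) → (¬P ∨ (Q ∨ (Q ∨ P)))) = 1 → 1/4 = 1/4
No assignment yields a value below 1/4, so this is the minimum.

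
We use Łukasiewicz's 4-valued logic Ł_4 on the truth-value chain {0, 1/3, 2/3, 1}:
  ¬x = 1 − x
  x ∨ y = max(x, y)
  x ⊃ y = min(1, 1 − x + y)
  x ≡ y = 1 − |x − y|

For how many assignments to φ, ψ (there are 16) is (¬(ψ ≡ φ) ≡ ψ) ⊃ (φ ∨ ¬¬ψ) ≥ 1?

10

φ = 0, ψ = 0 ↦ 0  <
φ = 0, ψ = 1/3 ↦ 1/3  <
φ = 0, ψ = 2/3 ↦ 2/3  <
φ = 0, ψ = 1 ↦ 1  ≥
φ = 1/3, ψ = 0 ↦ 2/3  <
φ = 1/3, ψ = 1/3 ↦ 2/3  <
φ = 1/3, ψ = 2/3 ↦ 1  ≥
φ = 1/3, ψ = 1 ↦ 1  ≥
φ = 2/3, ψ = 0 ↦ 1  ≥
φ = 2/3, ψ = 1/3 ↦ 2/3  <
φ = 2/3, ψ = 2/3 ↦ 1  ≥
φ = 2/3, ψ = 1 ↦ 1  ≥
φ = 1, ψ = 0 ↦ 1  ≥
φ = 1, ψ = 1/3 ↦ 1  ≥
φ = 1, ψ = 2/3 ↦ 1  ≥
φ = 1, ψ = 1 ↦ 1  ≥
So 10 of the 16 assignments meet the threshold.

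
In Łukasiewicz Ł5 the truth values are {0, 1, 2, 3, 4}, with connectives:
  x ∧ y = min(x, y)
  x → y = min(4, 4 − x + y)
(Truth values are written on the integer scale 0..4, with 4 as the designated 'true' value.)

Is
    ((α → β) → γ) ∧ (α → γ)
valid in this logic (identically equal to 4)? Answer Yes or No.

No

Counterexample: take α = 0, β = 0, γ = 0.
α → β = 0 → 0 = 4
(α → β) → γ = 4 → 0 = 0
α → γ = 0 → 0 = 4
((α → β) → γ) ∧ (α → γ) = 0 ∧ 4 = 0
This gives 0 ≠ 4.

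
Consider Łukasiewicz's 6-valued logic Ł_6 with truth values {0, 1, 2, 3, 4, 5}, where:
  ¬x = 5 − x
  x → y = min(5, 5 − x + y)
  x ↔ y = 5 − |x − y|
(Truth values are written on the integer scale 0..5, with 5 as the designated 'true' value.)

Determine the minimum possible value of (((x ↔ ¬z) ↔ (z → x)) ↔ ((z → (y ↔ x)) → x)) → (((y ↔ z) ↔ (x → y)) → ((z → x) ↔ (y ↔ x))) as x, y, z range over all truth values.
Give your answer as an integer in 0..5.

Take x = 3, y = 0, z = 3:
¬z = ¬3 = 2
x ↔ ¬z = 3 ↔ 2 = 4
z → x = 3 → 3 = 5
(x ↔ ¬z) ↔ (z → x) = 4 ↔ 5 = 4
y ↔ x = 0 ↔ 3 = 2
z → (y ↔ x) = 3 → 2 = 4
(z → (y ↔ x)) → x = 4 → 3 = 4
((x ↔ ¬z) ↔ (z → x)) ↔ ((z → (y ↔ x)) → x) = 4 ↔ 4 = 5
y ↔ z = 0 ↔ 3 = 2
x → y = 3 → 0 = 2
(y ↔ z) ↔ (x → y) = 2 ↔ 2 = 5
z → x = 3 → 3 = 5
y ↔ x = 0 ↔ 3 = 2
(z → x) ↔ (y ↔ x) = 5 ↔ 2 = 2
((y ↔ z) ↔ (x → y)) → ((z → x) ↔ (y ↔ x)) = 5 → 2 = 2
(((x ↔ ¬z) ↔ (z → x)) ↔ ((z → (y ↔ x)) → x)) → (((y ↔ z) ↔ (x → y)) → ((z → x) ↔ (y ↔ x))) = 5 → 2 = 2
No assignment yields a value below 2, so this is the minimum.

2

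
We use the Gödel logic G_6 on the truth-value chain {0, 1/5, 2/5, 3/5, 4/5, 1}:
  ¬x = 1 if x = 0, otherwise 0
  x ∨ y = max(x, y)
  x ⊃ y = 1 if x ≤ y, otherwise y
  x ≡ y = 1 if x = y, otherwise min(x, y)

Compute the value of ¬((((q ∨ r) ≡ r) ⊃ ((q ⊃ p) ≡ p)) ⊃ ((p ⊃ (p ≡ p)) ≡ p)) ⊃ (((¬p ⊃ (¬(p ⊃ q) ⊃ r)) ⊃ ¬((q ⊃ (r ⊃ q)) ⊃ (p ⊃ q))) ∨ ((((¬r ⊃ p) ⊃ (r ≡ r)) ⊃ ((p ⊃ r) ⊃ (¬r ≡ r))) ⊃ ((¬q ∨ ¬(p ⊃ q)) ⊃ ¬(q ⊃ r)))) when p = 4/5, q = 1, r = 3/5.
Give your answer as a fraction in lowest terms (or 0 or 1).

1

q ∨ r = 1 ∨ 3/5 = 1
(q ∨ r) ≡ r = 1 ≡ 3/5 = 3/5
q ⊃ p = 1 ⊃ 4/5 = 4/5
(q ⊃ p) ≡ p = 4/5 ≡ 4/5 = 1
((q ∨ r) ≡ r) ⊃ ((q ⊃ p) ≡ p) = 3/5 ⊃ 1 = 1
p ≡ p = 4/5 ≡ 4/5 = 1
p ⊃ (p ≡ p) = 4/5 ⊃ 1 = 1
(p ⊃ (p ≡ p)) ≡ p = 1 ≡ 4/5 = 4/5
(((q ∨ r) ≡ r) ⊃ ((q ⊃ p) ≡ p)) ⊃ ((p ⊃ (p ≡ p)) ≡ p) = 1 ⊃ 4/5 = 4/5
¬((((q ∨ r) ≡ r) ⊃ ((q ⊃ p) ≡ p)) ⊃ ((p ⊃ (p ≡ p)) ≡ p)) = ¬4/5 = 0
¬p = ¬4/5 = 0
p ⊃ q = 4/5 ⊃ 1 = 1
¬(p ⊃ q) = ¬1 = 0
¬(p ⊃ q) ⊃ r = 0 ⊃ 3/5 = 1
¬p ⊃ (¬(p ⊃ q) ⊃ r) = 0 ⊃ 1 = 1
r ⊃ q = 3/5 ⊃ 1 = 1
q ⊃ (r ⊃ q) = 1 ⊃ 1 = 1
p ⊃ q = 4/5 ⊃ 1 = 1
(q ⊃ (r ⊃ q)) ⊃ (p ⊃ q) = 1 ⊃ 1 = 1
¬((q ⊃ (r ⊃ q)) ⊃ (p ⊃ q)) = ¬1 = 0
(¬p ⊃ (¬(p ⊃ q) ⊃ r)) ⊃ ¬((q ⊃ (r ⊃ q)) ⊃ (p ⊃ q)) = 1 ⊃ 0 = 0
¬r = ¬3/5 = 0
¬r ⊃ p = 0 ⊃ 4/5 = 1
r ≡ r = 3/5 ≡ 3/5 = 1
(¬r ⊃ p) ⊃ (r ≡ r) = 1 ⊃ 1 = 1
p ⊃ r = 4/5 ⊃ 3/5 = 3/5
¬r = ¬3/5 = 0
¬r ≡ r = 0 ≡ 3/5 = 0
(p ⊃ r) ⊃ (¬r ≡ r) = 3/5 ⊃ 0 = 0
((¬r ⊃ p) ⊃ (r ≡ r)) ⊃ ((p ⊃ r) ⊃ (¬r ≡ r)) = 1 ⊃ 0 = 0
¬q = ¬1 = 0
p ⊃ q = 4/5 ⊃ 1 = 1
¬(p ⊃ q) = ¬1 = 0
¬q ∨ ¬(p ⊃ q) = 0 ∨ 0 = 0
q ⊃ r = 1 ⊃ 3/5 = 3/5
¬(q ⊃ r) = ¬3/5 = 0
(¬q ∨ ¬(p ⊃ q)) ⊃ ¬(q ⊃ r) = 0 ⊃ 0 = 1
(((¬r ⊃ p) ⊃ (r ≡ r)) ⊃ ((p ⊃ r) ⊃ (¬r ≡ r))) ⊃ ((¬q ∨ ¬(p ⊃ q)) ⊃ ¬(q ⊃ r)) = 0 ⊃ 1 = 1
((¬p ⊃ (¬(p ⊃ q) ⊃ r)) ⊃ ¬((q ⊃ (r ⊃ q)) ⊃ (p ⊃ q))) ∨ ((((¬r ⊃ p) ⊃ (r ≡ r)) ⊃ ((p ⊃ r) ⊃ (¬r ≡ r))) ⊃ ((¬q ∨ ¬(p ⊃ q)) ⊃ ¬(q ⊃ r))) = 0 ∨ 1 = 1
¬((((q ∨ r) ≡ r) ⊃ ((q ⊃ p) ≡ p)) ⊃ ((p ⊃ (p ≡ p)) ≡ p)) ⊃ (((¬p ⊃ (¬(p ⊃ q) ⊃ r)) ⊃ ¬((q ⊃ (r ⊃ q)) ⊃ (p ⊃ q))) ∨ ((((¬r ⊃ p) ⊃ (r ≡ r)) ⊃ ((p ⊃ r) ⊃ (¬r ≡ r))) ⊃ ((¬q ∨ ¬(p ⊃ q)) ⊃ ¬(q ⊃ r)))) = 0 ⊃ 1 = 1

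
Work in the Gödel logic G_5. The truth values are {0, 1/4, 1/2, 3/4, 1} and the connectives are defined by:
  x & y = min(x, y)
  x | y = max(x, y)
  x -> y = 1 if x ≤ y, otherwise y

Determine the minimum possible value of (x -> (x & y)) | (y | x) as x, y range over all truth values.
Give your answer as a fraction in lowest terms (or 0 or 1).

1/4

Take x = 1/4, y = 0:
x & y = 1/4 & 0 = 0
x -> (x & y) = 1/4 -> 0 = 0
y | x = 0 | 1/4 = 1/4
(x -> (x & y)) | (y | x) = 0 | 1/4 = 1/4
No assignment yields a value below 1/4, so this is the minimum.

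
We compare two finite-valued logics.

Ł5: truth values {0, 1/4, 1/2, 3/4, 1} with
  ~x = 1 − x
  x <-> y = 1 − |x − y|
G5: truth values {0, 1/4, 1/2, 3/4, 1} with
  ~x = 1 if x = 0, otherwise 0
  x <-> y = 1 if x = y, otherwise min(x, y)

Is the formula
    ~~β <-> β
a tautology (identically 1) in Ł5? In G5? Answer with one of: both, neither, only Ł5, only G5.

only Ł5

In Ł5: every assignment gives 1 — tautology.
In G5: at β = 1/4 the value is 1/4 — not a tautology.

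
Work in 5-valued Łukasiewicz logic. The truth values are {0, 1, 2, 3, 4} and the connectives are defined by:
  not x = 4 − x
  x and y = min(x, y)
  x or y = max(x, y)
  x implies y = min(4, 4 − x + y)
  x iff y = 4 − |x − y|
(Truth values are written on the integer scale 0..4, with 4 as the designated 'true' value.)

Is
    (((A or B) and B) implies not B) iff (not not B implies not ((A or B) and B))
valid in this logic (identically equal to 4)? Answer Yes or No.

Yes

At A = 2, B = 4, for instance:
A or B = 2 or 4 = 4
(A or B) and B = 4 and 4 = 4
not B = not 4 = 0
((A or B) and B) implies not B = 4 implies 0 = 0
not not B = not 0 = 4
not ((A or B) and B) = not 4 = 0
not not B implies not ((A or B) and B) = 4 implies 0 = 0
(((A or B) and B) implies not B) iff (not not B implies not ((A or B) and B)) = 0 iff 0 = 4
and checking the remaining 24 assignments likewise gives ≥ 4 in every case.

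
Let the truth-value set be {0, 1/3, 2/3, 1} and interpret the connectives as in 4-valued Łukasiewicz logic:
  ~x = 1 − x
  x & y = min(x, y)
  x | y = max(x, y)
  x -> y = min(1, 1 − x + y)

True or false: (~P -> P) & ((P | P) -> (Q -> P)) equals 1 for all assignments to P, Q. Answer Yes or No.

No

Counterexample: take P = 0, Q = 0.
~P = ~0 = 1
~P -> P = 1 -> 0 = 0
P | P = 0 | 0 = 0
Q -> P = 0 -> 0 = 1
(P | P) -> (Q -> P) = 0 -> 1 = 1
(~P -> P) & ((P | P) -> (Q -> P)) = 0 & 1 = 0
This gives 0 ≠ 1.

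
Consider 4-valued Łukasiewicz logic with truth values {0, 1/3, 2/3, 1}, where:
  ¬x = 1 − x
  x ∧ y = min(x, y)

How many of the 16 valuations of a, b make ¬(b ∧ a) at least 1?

7

a = 0, b = 0 ↦ 1  ≥
a = 0, b = 1/3 ↦ 1  ≥
a = 0, b = 2/3 ↦ 1  ≥
a = 0, b = 1 ↦ 1  ≥
a = 1/3, b = 0 ↦ 1  ≥
a = 1/3, b = 1/3 ↦ 2/3  <
a = 1/3, b = 2/3 ↦ 2/3  <
a = 1/3, b = 1 ↦ 2/3  <
a = 2/3, b = 0 ↦ 1  ≥
a = 2/3, b = 1/3 ↦ 2/3  <
a = 2/3, b = 2/3 ↦ 1/3  <
a = 2/3, b = 1 ↦ 1/3  <
a = 1, b = 0 ↦ 1  ≥
a = 1, b = 1/3 ↦ 2/3  <
a = 1, b = 2/3 ↦ 1/3  <
a = 1, b = 1 ↦ 0  <
So 7 of the 16 assignments meet the threshold.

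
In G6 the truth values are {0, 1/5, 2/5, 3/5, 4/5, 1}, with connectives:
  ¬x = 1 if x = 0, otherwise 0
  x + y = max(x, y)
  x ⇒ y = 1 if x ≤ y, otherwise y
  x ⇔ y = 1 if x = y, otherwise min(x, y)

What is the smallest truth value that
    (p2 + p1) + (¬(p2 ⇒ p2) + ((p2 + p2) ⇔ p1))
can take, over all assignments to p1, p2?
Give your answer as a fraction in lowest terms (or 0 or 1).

Take p1 = 0, p2 = 1/5:
p2 + p1 = 1/5 + 0 = 1/5
p2 ⇒ p2 = 1/5 ⇒ 1/5 = 1
¬(p2 ⇒ p2) = ¬1 = 0
p2 + p2 = 1/5 + 1/5 = 1/5
(p2 + p2) ⇔ p1 = 1/5 ⇔ 0 = 0
¬(p2 ⇒ p2) + ((p2 + p2) ⇔ p1) = 0 + 0 = 0
(p2 + p1) + (¬(p2 ⇒ p2) + ((p2 + p2) ⇔ p1)) = 1/5 + 0 = 1/5
No assignment yields a value below 1/5, so this is the minimum.

1/5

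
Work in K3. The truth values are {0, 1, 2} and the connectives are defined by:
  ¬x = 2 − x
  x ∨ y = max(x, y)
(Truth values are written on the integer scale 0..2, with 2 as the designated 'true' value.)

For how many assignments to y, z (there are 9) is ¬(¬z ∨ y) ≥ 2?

1

y = 0, z = 0 ↦ 0  <
y = 0, z = 1 ↦ 1  <
y = 0, z = 2 ↦ 2  ≥
y = 1, z = 0 ↦ 0  <
y = 1, z = 1 ↦ 1  <
y = 1, z = 2 ↦ 1  <
y = 2, z = 0 ↦ 0  <
y = 2, z = 1 ↦ 0  <
y = 2, z = 2 ↦ 0  <
So 1 of the 9 assignments meets the threshold.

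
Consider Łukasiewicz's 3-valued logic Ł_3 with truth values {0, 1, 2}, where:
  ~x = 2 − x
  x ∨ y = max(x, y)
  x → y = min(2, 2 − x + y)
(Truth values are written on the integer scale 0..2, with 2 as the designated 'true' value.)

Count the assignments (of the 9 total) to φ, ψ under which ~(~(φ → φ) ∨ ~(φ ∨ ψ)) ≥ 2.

5

φ = 0, ψ = 0 ↦ 0  <
φ = 0, ψ = 1 ↦ 1  <
φ = 0, ψ = 2 ↦ 2  ≥
φ = 1, ψ = 0 ↦ 1  <
φ = 1, ψ = 1 ↦ 1  <
φ = 1, ψ = 2 ↦ 2  ≥
φ = 2, ψ = 0 ↦ 2  ≥
φ = 2, ψ = 1 ↦ 2  ≥
φ = 2, ψ = 2 ↦ 2  ≥
So 5 of the 9 assignments meet the threshold.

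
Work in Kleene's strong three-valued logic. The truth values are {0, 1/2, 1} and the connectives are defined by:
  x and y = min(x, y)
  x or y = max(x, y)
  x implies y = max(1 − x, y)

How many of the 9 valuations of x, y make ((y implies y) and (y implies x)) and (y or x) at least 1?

x = 0, y = 0 ↦ 0  <
x = 0, y = 1/2 ↦ 1/2  <
x = 0, y = 1 ↦ 0  <
x = 1/2, y = 0 ↦ 1/2  <
x = 1/2, y = 1/2 ↦ 1/2  <
x = 1/2, y = 1 ↦ 1/2  <
x = 1, y = 0 ↦ 1  ≥
x = 1, y = 1/2 ↦ 1/2  <
x = 1, y = 1 ↦ 1  ≥
So 2 of the 9 assignments meet the threshold.

2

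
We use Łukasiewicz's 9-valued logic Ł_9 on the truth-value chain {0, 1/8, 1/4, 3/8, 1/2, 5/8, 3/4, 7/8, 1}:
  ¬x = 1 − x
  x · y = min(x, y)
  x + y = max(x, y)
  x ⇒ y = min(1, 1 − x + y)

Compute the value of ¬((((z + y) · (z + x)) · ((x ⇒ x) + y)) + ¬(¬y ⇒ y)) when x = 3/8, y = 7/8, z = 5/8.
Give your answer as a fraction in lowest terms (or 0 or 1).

3/8

z + y = 5/8 + 7/8 = 7/8
z + x = 5/8 + 3/8 = 5/8
(z + y) · (z + x) = 7/8 · 5/8 = 5/8
x ⇒ x = 3/8 ⇒ 3/8 = 1
(x ⇒ x) + y = 1 + 7/8 = 1
((z + y) · (z + x)) · ((x ⇒ x) + y) = 5/8 · 1 = 5/8
¬y = ¬7/8 = 1/8
¬y ⇒ y = 1/8 ⇒ 7/8 = 1
¬(¬y ⇒ y) = ¬1 = 0
(((z + y) · (z + x)) · ((x ⇒ x) + y)) + ¬(¬y ⇒ y) = 5/8 + 0 = 5/8
¬((((z + y) · (z + x)) · ((x ⇒ x) + y)) + ¬(¬y ⇒ y)) = ¬5/8 = 3/8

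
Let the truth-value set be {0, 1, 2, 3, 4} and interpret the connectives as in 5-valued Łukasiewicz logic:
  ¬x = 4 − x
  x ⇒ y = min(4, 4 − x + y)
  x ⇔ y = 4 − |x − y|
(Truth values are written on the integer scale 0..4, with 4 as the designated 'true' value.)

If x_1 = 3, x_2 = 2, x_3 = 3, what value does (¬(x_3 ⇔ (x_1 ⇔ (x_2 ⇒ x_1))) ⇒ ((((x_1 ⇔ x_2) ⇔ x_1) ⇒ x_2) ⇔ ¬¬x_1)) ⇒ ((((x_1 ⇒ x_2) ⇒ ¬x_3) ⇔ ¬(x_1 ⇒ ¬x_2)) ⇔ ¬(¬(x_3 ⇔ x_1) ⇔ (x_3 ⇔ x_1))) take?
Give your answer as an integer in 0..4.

x_2 ⇒ x_1 = 2 ⇒ 3 = 4
x_1 ⇔ (x_2 ⇒ x_1) = 3 ⇔ 4 = 3
x_3 ⇔ (x_1 ⇔ (x_2 ⇒ x_1)) = 3 ⇔ 3 = 4
¬(x_3 ⇔ (x_1 ⇔ (x_2 ⇒ x_1))) = ¬4 = 0
x_1 ⇔ x_2 = 3 ⇔ 2 = 3
(x_1 ⇔ x_2) ⇔ x_1 = 3 ⇔ 3 = 4
((x_1 ⇔ x_2) ⇔ x_1) ⇒ x_2 = 4 ⇒ 2 = 2
¬x_1 = ¬3 = 1
¬¬x_1 = ¬1 = 3
(((x_1 ⇔ x_2) ⇔ x_1) ⇒ x_2) ⇔ ¬¬x_1 = 2 ⇔ 3 = 3
¬(x_3 ⇔ (x_1 ⇔ (x_2 ⇒ x_1))) ⇒ ((((x_1 ⇔ x_2) ⇔ x_1) ⇒ x_2) ⇔ ¬¬x_1) = 0 ⇒ 3 = 4
x_1 ⇒ x_2 = 3 ⇒ 2 = 3
¬x_3 = ¬3 = 1
(x_1 ⇒ x_2) ⇒ ¬x_3 = 3 ⇒ 1 = 2
¬x_2 = ¬2 = 2
x_1 ⇒ ¬x_2 = 3 ⇒ 2 = 3
¬(x_1 ⇒ ¬x_2) = ¬3 = 1
((x_1 ⇒ x_2) ⇒ ¬x_3) ⇔ ¬(x_1 ⇒ ¬x_2) = 2 ⇔ 1 = 3
x_3 ⇔ x_1 = 3 ⇔ 3 = 4
¬(x_3 ⇔ x_1) = ¬4 = 0
x_3 ⇔ x_1 = 3 ⇔ 3 = 4
¬(x_3 ⇔ x_1) ⇔ (x_3 ⇔ x_1) = 0 ⇔ 4 = 0
¬(¬(x_3 ⇔ x_1) ⇔ (x_3 ⇔ x_1)) = ¬0 = 4
(((x_1 ⇒ x_2) ⇒ ¬x_3) ⇔ ¬(x_1 ⇒ ¬x_2)) ⇔ ¬(¬(x_3 ⇔ x_1) ⇔ (x_3 ⇔ x_1)) = 3 ⇔ 4 = 3
(¬(x_3 ⇔ (x_1 ⇔ (x_2 ⇒ x_1))) ⇒ ((((x_1 ⇔ x_2) ⇔ x_1) ⇒ x_2) ⇔ ¬¬x_1)) ⇒ ((((x_1 ⇒ x_2) ⇒ ¬x_3) ⇔ ¬(x_1 ⇒ ¬x_2)) ⇔ ¬(¬(x_3 ⇔ x_1) ⇔ (x_3 ⇔ x_1))) = 4 ⇒ 3 = 3

3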